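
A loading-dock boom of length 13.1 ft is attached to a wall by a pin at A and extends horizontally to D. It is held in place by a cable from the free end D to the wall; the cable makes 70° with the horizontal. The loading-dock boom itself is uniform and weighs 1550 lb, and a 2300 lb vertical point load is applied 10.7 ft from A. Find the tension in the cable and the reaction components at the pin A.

T = 2824 lb, A_x = 965.8 lb, A_y = 1196 lb

ΣM about A: T·sin70°·13.1 − 1550·6.55 − 2300·10.7 = 0 → T = 34762.5/(13.1·0.939693) = 2823.93 ≈ 2824 lb.
ΣF_x = 0: A_x − T·cos70° = 0 → A_x = 2823.93 × 0.34202 = 965.8 lb.
ΣF_y = 0: A_y + T·sin70° − 1550 − 2300 = 0 → A_y = 3850 − 2823.93 × 0.939693 = 1196 lb.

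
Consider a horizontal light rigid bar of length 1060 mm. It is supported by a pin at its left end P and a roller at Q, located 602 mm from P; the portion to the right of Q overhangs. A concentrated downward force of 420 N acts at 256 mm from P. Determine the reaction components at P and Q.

ΣM about P: Q_y·602 − 420·256 = 0 → Q_y = 107520/602 = 178.605 ≈ 178.6 N.
ΣF_y = 0: P_y + 178.605 − 420 = 0 → P_y = 241.4 N.
ΣF_x = 0: no horizontal applied forces, so P_x = 0.

P_x = 0, P_y = 241.4 N, Q_y = 178.6 N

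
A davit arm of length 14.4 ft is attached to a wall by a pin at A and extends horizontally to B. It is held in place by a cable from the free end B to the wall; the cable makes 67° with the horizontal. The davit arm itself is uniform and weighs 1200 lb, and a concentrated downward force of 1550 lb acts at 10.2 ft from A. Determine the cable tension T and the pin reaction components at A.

ΣM about A: T·sin67°·14.4 − 1200·7.2 − 1550·10.2 = 0 → T = 24450/(14.4·0.920505) = 1844.55 ≈ 1845 lb.
ΣF_x = 0: A_x − T·cos67° = 0 → A_x = 1844.55 × 0.390731 = 720.7 lb.
ΣF_y = 0: A_y + T·sin67° − 1200 − 1550 = 0 → A_y = 2750 − 1844.55 × 0.920505 = 1052 lb.

T = 1845 lb, A_x = 720.7 lb, A_y = 1052 lb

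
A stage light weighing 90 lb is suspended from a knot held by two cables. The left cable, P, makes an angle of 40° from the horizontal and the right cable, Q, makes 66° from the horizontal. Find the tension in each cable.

ΣF_x = 0: −T_P·cos40° + T_Q·cos66° = 0 → T_Q = 1.88339·T_P.
ΣF_y = 0: T_P·sin40° + T_Q·sin66° = 90.
Substitute: T_P·(0.642788 + 1.88339·0.913545) = 90 → T_P = 38.0815 ≈ 38.08 lb.
Then T_Q = 1.88339 × 38.0815 = 71.72 lb.

T_P = 38.08 lb, T_Q = 71.72 lb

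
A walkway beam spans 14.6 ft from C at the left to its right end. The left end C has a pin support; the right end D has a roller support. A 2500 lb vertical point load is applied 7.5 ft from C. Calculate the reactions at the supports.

C_x = 0, C_y = 1216 lb, D_y = 1284 lb

ΣM about C: D_y·14.6 − 2500·7.5 = 0 → D_y = 18750/14.6 = 1284.25 ≈ 1284 lb.
ΣF_y = 0: C_y + 1284.25 − 2500 = 0 → C_y = 1216 lb.
ΣF_x = 0: no horizontal applied forces, so C_x = 0.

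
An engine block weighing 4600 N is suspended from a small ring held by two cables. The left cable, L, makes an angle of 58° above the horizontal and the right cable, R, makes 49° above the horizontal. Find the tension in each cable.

T_L = 3156 N, T_R = 2549 N

ΣF_x = 0: −T_L·cos58° + T_R·cos49° = 0 → T_R = 0.807731·T_L.
ΣF_y = 0: T_L·sin58° + T_R·sin49° = 4600.
Substitute: T_L·(0.848048 + 0.807731·0.75471) = 4600 → T_L = 3155.76 ≈ 3156 N.
Then T_R = 0.807731 × 3155.76 = 2549 N.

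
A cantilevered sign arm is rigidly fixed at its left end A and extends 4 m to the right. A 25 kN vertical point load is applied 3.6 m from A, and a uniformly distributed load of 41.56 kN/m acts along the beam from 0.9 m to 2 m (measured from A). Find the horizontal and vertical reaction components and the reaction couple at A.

Resultant of the distributed load: 41.56 × 1.1 = 45.716 kN at 1.45 m from A.
ΣF_x = 0: A_x = 0.
ΣF_y = 0: A_y − 25 − 41.56·1.1 = 0 → A_y = 70.72 kN.
ΣM about A: M_A − 25·3.6 − (41.56·1.1)·1.45 = 0 → M_A = 156.3 kN·m.

A_x = 0, A_y = 70.72 kN, M_A = 156.3 kN·m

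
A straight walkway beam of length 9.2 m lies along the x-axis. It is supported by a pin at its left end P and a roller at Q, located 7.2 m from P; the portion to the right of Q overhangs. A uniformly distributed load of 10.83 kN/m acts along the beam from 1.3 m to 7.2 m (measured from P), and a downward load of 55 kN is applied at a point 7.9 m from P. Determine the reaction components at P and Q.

Resultant of the distributed load: 10.83 × 5.9 = 63.897 kN at 4.25 m from P.
Moments about P: Q_y·7.2 − (10.83·5.9)·4.25 − 55·7.9 = 0 → Q_y = 706.06225/7.2 = 98.0642 ≈ 98.06 kN.
ΣF_y = 0: P_y + 98.0642 − 10.83·5.9 − 55 = 0 → P_y = 20.83 kN.
ΣF_x = 0: no horizontal applied forces, so P_x = 0.

P_x = 0, P_y = 20.83 kN, Q_y = 98.06 kN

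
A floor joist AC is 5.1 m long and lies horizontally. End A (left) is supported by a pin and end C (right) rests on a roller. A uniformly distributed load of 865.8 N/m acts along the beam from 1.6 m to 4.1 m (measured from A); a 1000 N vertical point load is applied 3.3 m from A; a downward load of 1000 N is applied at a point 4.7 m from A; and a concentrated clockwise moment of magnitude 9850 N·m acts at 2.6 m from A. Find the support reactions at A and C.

A_x = 0, A_y = -545.1 N, C_y = 4710 N

Resultant of the distributed load: 865.8 × 2.5 = 2164.5 N at 2.85 m from A.
Taking moments about A: C_y·5.1 − (865.8·2.5)·2.85 − 1000·3.3 − 1000·4.7 − 9850 = 0 → C_y = 24018.825/5.1 = 4709.57 ≈ 4710 N.
ΣF_y = 0: A_y + 4709.57 − 865.8·2.5 − 1000 − 1000 = 0 → A_y = -545.1 N.
ΣF_x = 0: no horizontal applied forces, so A_x = 0.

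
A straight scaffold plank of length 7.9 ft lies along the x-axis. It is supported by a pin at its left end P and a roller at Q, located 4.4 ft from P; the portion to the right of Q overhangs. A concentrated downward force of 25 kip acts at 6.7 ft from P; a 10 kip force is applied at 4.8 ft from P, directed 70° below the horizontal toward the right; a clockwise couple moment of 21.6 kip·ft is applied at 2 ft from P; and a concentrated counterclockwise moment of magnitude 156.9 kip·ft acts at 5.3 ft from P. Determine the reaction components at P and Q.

P_x = -3.420 kip, P_y = 16.83 kip, Q_y = 17.57 kip

ΣM about P: Q_y·4.4 − 25·6.7 − 10·sin70°·4.8 − 21.6 + 156.9 = 0 → Q_y = 77.3052/4.4 = 17.5694 ≈ 17.57 kip.
ΣF_y = 0: P_y + 17.5694 − 25 − 10·sin70° = 0 → P_y = 16.83 kip.
ΣF_x = 0: P_x + 10·cos70° = 0 → P_x = -3.420 kip.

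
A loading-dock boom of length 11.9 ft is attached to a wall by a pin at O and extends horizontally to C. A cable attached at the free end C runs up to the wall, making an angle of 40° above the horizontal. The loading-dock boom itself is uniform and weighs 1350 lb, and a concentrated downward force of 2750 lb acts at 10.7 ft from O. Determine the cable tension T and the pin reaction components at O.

T = 4897 lb, O_x = 3751 lb, O_y = 952.3 lb

ΣM about O: T·sin40°·11.9 − 1350·5.95 − 2750·10.7 = 0 → T = 37457.5/(11.9·0.642788) = 4896.93 ≈ 4897 lb.
ΣF_x = 0: O_x − T·cos40° = 0 → O_x = 4896.93 × 0.766044 = 3751 lb.
ΣF_y = 0: O_y + T·sin40° − 1350 − 2750 = 0 → O_y = 4100 − 4896.93 × 0.642788 = 952.3 lb.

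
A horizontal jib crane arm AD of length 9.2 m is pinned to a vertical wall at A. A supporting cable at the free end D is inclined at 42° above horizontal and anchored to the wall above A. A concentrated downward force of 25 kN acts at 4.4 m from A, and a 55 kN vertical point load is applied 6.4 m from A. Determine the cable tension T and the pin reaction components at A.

ΣM about A: T·sin42°·9.2 − 25·4.4 − 55·6.4 = 0 → T = 462/(9.2·0.669131) = 75.0487 ≈ 75.05 kN.
ΣF_x = 0: A_x − T·cos42° = 0 → A_x = 75.0487 × 0.743145 = 55.77 kN.
ΣF_y = 0: A_y + T·sin42° − 25 − 55 = 0 → A_y = 80 − 75.0487 × 0.669131 = 29.78 kN.

T = 75.05 kN, A_x = 55.77 kN, A_y = 29.78 kN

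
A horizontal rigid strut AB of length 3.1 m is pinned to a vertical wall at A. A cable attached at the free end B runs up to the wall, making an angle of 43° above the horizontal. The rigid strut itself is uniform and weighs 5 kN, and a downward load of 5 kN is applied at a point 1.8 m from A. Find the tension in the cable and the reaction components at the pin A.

T = 7.923 kN, A_x = 5.794 kN, A_y = 4.597 kN

ΣM about A: T·sin43°·3.1 − 5·1.55 − 5·1.8 = 0 → T = 16.75/(3.1·0.681998) = 7.92264 ≈ 7.923 kN.
ΣF_x = 0: A_x − T·cos43° = 0 → A_x = 7.92264 × 0.731354 = 5.794 kN.
ΣF_y = 0: A_y + T·sin43° − 5 − 5 = 0 → A_y = 10 − 7.92264 × 0.681998 = 4.597 kN.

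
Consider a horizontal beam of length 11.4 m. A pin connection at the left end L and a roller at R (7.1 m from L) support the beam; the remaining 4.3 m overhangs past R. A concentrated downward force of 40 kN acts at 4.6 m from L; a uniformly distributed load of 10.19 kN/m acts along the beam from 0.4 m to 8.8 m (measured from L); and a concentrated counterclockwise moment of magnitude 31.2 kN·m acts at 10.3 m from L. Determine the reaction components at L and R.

L_x = 0, L_y = 48.62 kN, R_y = 76.98 kN

Resultant of the distributed load: 10.19 × 8.4 = 85.596 kN at 4.6 m from L.
Moments about L: R_y·7.1 − 40·4.6 − (10.19·8.4)·4.6 + 31.2 = 0 → R_y = 546.5416/7.1 = 76.9777 ≈ 76.98 kN.
ΣF_y = 0: L_y + 76.9777 − 40 − 10.19·8.4 = 0 → L_y = 48.62 kN.
ΣF_x = 0: no horizontal applied forces, so L_x = 0.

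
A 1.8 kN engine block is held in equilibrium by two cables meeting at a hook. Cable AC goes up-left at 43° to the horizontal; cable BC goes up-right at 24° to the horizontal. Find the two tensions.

T_AC = 1.786 kN, T_BC = 1.430 kN

ΣF_x = 0: −T_AC·cos43° + T_BC·cos24° = 0 → T_BC = 0.800566·T_AC.
ΣF_y = 0: T_AC·sin43° + T_BC·sin24° = 1.8.
Substitute: T_AC·(0.681998 + 0.800566·0.406737) = 1.8 → T_AC = 1.78639 ≈ 1.786 kN.
Then T_BC = 0.800566 × 1.78639 = 1.430 kN.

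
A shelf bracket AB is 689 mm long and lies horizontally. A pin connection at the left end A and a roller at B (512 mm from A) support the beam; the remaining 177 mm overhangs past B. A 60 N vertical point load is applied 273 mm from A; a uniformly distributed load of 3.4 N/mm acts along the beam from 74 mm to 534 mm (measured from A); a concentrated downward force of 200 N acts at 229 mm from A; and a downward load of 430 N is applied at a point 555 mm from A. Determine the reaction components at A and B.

A_x = 0, A_y = 737.8 N, B_y = 1516 N

Resultant of the distributed load: 3.4 × 460 = 1564 N at 304 mm from A.
ΣM about A: B_y·512 − 60·273 − (3.4·460)·304 − 200·229 − 430·555 = 0 → B_y = 776286/512 = 1516.18 ≈ 1516 N.
ΣF_y = 0: A_y + 1516.18 − 60 − 3.4·460 − 200 − 430 = 0 → A_y = 737.8 N.
ΣF_x = 0: no horizontal applied forces, so A_x = 0.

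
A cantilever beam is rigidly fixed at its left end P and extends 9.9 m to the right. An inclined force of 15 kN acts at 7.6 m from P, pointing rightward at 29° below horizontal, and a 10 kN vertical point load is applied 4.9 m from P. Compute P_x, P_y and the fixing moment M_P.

ΣF_x = 0: P_x + 15·cos29° = 0 → P_x = -13.12 kN.
ΣF_y = 0: P_y − 15·sin29° − 10 = 0 → P_y = 17.27 kN.
ΣM about P: M_P − 15·sin29°·7.6 − 10·4.9 = 0 → M_P = 104.3 kN·m.

P_x = -13.12 kN, P_y = 17.27 kN, M_P = 104.3 kN·m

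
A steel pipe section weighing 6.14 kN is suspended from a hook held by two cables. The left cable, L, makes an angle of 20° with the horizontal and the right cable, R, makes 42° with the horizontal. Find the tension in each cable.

T_L = 5.168 kN, T_R = 6.535 kN

ΣF_x = 0: −T_L·cos20° + T_R·cos42° = 0 → T_R = 1.26448·T_L.
ΣF_y = 0: T_L·sin20° + T_R·sin42° = 6.14.
Substitute: T_L·(0.34202 + 1.26448·0.669131) = 6.14 → T_L = 5.16782 ≈ 5.168 kN.
Then T_R = 1.26448 × 5.16782 = 6.535 kN.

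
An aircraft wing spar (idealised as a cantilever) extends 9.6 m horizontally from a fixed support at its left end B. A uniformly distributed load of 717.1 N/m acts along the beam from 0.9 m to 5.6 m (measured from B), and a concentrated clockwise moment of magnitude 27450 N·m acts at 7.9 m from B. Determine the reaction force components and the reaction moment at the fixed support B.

Resultant of the distributed load: 717.1 × 4.7 = 3370.37 N at 3.25 m from B.
ΣF_x = 0: B_x = 0.
ΣF_y = 0: B_y − 717.1·4.7 = 0 → B_y = 3370 N.
ΣM about B: M_B − (717.1·4.7)·3.25 − 27450 = 0 → M_B = 38400 N·m.

B_x = 0, B_y = 3370 N, M_B = 38400 N·m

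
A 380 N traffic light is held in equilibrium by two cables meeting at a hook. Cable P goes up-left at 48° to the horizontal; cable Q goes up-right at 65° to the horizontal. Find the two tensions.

T_P = 174.5 N, T_Q = 276.2 N

ΣF_x = 0: −T_P·cos48° + T_Q·cos65° = 0 → T_Q = 1.5833·T_P.
ΣF_y = 0: T_P·sin48° + T_Q·sin65° = 380.
Substitute: T_P·(0.743145 + 1.5833·0.906308) = 380 → T_P = 174.464 ≈ 174.5 N.
Then T_Q = 1.5833 × 174.464 = 276.2 N.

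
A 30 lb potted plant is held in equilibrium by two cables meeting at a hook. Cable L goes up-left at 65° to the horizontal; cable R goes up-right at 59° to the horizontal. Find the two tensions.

T_L = 18.64 lb, T_R = 15.29 lb

ΣF_x = 0: −T_L·cos65° + T_R·cos59° = 0 → T_R = 0.820557·T_L.
ΣF_y = 0: T_L·sin65° + T_R·sin59° = 30.
Substitute: T_L·(0.906308 + 0.820557·0.857167) = 30 → T_L = 18.6374 ≈ 18.64 lb.
Then T_R = 0.820557 × 18.6374 = 15.29 lb.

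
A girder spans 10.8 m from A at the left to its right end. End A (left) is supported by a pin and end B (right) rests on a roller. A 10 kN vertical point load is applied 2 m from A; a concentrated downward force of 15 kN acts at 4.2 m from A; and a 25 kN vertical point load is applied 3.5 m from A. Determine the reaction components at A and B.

Taking moments about A: B_y·10.8 − 10·2 − 15·4.2 − 25·3.5 = 0 → B_y = 170.5/10.8 = 15.787 ≈ 15.79 kN.
ΣF_y = 0: A_y + 15.787 − 10 − 15 − 25 = 0 → A_y = 34.21 kN.
ΣF_x = 0: no horizontal applied forces, so A_x = 0.

A_x = 0, A_y = 34.21 kN, B_y = 15.79 kN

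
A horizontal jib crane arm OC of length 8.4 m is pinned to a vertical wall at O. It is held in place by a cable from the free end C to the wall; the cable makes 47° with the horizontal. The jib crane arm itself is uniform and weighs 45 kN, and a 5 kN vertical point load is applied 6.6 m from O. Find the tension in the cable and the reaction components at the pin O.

T = 36.14 kN, O_x = 24.65 kN, O_y = 23.57 kN

ΣM about O: T·sin47°·8.4 − 45·4.2 − 5·6.6 = 0 → T = 222/(8.4·0.731354) = 36.1365 ≈ 36.14 kN.
ΣF_x = 0: O_x − T·cos47° = 0 → O_x = 36.1365 × 0.681998 = 24.65 kN.
ΣF_y = 0: O_y + T·sin47° − 45 − 5 = 0 → O_y = 50 − 36.1365 × 0.731354 = 23.57 kN.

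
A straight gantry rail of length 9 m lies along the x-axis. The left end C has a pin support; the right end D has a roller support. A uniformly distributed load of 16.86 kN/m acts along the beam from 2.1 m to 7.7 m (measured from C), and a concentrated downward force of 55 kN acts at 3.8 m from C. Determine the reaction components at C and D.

Resultant of the distributed load: 16.86 × 5.6 = 94.416 kN at 4.9 m from C.
Moments about C: D_y·9 − (16.86·5.6)·4.9 − 55·3.8 = 0 → D_y = 671.6384/9 = 74.6265 ≈ 74.63 kN.
ΣF_y = 0: C_y + 74.6265 − 16.86·5.6 − 55 = 0 → C_y = 74.79 kN.
ΣF_x = 0: no horizontal applied forces, so C_x = 0.

C_x = 0, C_y = 74.79 kN, D_y = 74.63 kN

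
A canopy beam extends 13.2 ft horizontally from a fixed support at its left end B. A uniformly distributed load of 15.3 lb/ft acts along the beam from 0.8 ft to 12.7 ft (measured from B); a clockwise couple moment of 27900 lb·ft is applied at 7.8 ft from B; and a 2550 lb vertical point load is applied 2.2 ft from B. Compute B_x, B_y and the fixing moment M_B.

B_x = 0, B_y = 2732 lb, M_B = 34740 lb·ft

Resultant of the distributed load: 15.3 × 11.9 = 182.07 lb at 6.75 ft from B.
ΣF_x = 0: B_x = 0.
ΣF_y = 0: B_y − 15.3·11.9 − 2550 = 0 → B_y = 2732 lb.
ΣM about B: M_B − (15.3·11.9)·6.75 − 27900 − 2550·2.2 = 0 → M_B = 34740 lb·ft.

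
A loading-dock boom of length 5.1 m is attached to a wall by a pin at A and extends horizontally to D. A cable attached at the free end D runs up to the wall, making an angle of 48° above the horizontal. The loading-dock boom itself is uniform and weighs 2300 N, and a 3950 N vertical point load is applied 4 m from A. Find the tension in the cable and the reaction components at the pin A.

T = 5716 N, A_x = 3825 N, A_y = 2002 N

ΣM about A: T·sin48°·5.1 − 2300·2.55 − 3950·4 = 0 → T = 21665/(5.1·0.743145) = 5716.3 ≈ 5716 N.
ΣF_x = 0: A_x − T·cos48° = 0 → A_x = 5716.3 × 0.669131 = 3825 N.
ΣF_y = 0: A_y + T·sin48° − 2300 − 3950 = 0 → A_y = 6250 − 5716.3 × 0.743145 = 2002 N.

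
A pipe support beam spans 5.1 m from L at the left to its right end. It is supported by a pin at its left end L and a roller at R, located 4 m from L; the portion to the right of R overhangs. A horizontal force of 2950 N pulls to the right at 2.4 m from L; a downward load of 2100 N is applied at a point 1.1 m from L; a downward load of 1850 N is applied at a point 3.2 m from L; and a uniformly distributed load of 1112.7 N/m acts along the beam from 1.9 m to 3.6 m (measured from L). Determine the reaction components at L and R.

Resultant of the distributed load: 1112.7 × 1.7 = 1891.59 N at 2.75 m from L.
Taking moments about L: R_y·4 − 2100·1.1 − 1850·3.2 − (1112.7·1.7)·2.75 = 0 → R_y = 13431.8725/4 = 3357.97 ≈ 3358 N.
ΣF_y = 0: L_y + 3357.97 − 2100 − 1850 − 1112.7·1.7 = 0 → L_y = 2484 N.
ΣF_x = 0: L_x + 2950 = 0 → L_x = -2950 N.

L_x = -2950 N, L_y = 2484 N, R_y = 3358 N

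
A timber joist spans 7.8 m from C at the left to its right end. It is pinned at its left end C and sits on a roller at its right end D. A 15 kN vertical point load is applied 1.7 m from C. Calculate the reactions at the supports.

Taking moments about C: D_y·7.8 − 15·1.7 = 0 → D_y = 25.5/7.8 = 3.26923 ≈ 3.269 kN.
ΣF_y = 0: C_y + 3.26923 − 15 = 0 → C_y = 11.73 kN.
ΣF_x = 0: no horizontal applied forces, so C_x = 0.

C_x = 0, C_y = 11.73 kN, D_y = 3.269 kN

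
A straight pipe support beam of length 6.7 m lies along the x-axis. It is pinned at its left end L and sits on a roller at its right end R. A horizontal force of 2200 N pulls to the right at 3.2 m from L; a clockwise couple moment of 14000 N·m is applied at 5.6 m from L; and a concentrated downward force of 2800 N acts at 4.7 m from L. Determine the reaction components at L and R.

L_x = -2200 N, L_y = -1254 N, R_y = 4054 N

ΣM about L: R_y·6.7 − 14000 − 2800·4.7 = 0 → R_y = 27160/6.7 = 4053.73 ≈ 4054 N.
ΣF_y = 0: L_y + 4053.73 − 2800 = 0 → L_y = -1254 N.
ΣF_x = 0: L_x + 2200 = 0 → L_x = -2200 N.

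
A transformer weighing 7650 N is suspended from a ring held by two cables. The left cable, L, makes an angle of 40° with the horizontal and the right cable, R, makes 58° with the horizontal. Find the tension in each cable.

T_L = 4094 N, T_R = 5918 N

ΣF_x = 0: −T_L·cos40° + T_R·cos58° = 0 → T_R = 1.44559·T_L.
ΣF_y = 0: T_L·sin40° + T_R·sin58° = 7650.
Substitute: T_L·(0.642788 + 1.44559·0.848048) = 7650 → T_L = 4093.72 ≈ 4094 N.
Then T_R = 1.44559 × 4093.72 = 5918 N.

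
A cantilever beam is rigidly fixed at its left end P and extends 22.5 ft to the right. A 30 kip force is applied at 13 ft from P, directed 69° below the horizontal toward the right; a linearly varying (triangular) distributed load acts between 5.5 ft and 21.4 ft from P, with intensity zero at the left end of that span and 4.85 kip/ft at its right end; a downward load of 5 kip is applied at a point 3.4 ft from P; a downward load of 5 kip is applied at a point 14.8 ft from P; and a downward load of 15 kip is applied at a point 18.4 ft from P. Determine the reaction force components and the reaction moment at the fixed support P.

P_x = -10.75 kip, P_y = 91.56 kip, M_P = 1352 kip·ft

Resultant of the triangular load: ½ × 4.85 × 15.9 = 38.5575 kip, acting at 16.1 ft from P (one-third of the span from the peak).
ΣF_x = 0: P_x + 30·cos69° = 0 → P_x = -10.75 kip.
ΣF_y = 0: P_y − 30·sin69° − ½·4.85·15.9 − 5 − 5 − 15 = 0 → P_y = 91.56 kip.
ΣM about P: M_P − 30·sin69°·13 − (½·4.85·15.9)·16.1 − 5·3.4 − 5·14.8 − 15·18.4 = 0 → M_P = 1352 kip·ft.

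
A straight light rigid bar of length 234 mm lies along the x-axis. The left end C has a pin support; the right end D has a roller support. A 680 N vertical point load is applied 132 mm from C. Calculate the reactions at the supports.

C_x = 0, C_y = 296.4 N, D_y = 383.6 N

Taking moments about C: D_y·234 − 680·132 = 0 → D_y = 89760/234 = 383.59 ≈ 383.6 N.
ΣF_y = 0: C_y + 383.59 − 680 = 0 → C_y = 296.4 N.
ΣF_x = 0: no horizontal applied forces, so C_x = 0.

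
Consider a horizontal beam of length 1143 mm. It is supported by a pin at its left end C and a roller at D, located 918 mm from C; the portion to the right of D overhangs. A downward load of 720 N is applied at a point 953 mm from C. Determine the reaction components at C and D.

C_x = 0, C_y = -27.45 N, D_y = 747.5 N

ΣM about C: D_y·918 − 720·953 = 0 → D_y = 686160/918 = 747.451 ≈ 747.5 N.
ΣF_y = 0: C_y + 747.451 − 720 = 0 → C_y = -27.45 N.
ΣF_x = 0: no horizontal applied forces, so C_x = 0.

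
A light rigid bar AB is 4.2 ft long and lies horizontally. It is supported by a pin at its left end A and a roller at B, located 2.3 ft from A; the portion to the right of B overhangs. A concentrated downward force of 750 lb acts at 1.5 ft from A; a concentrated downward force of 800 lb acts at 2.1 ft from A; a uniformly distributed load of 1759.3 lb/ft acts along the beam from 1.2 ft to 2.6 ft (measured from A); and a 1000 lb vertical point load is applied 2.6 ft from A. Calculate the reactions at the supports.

Resultant of the distributed load: 1759.3 × 1.4 = 2463.02 lb at 1.9 ft from A.
Moments about A: B_y·2.3 − 750·1.5 − 800·2.1 − (1759.3·1.4)·1.9 − 1000·2.6 = 0 → B_y = 10084.738/2.3 = 4384.67 ≈ 4385 lb.
ΣF_y = 0: A_y + 4384.67 − 750 − 800 − 1759.3·1.4 − 1000 = 0 → A_y = 628.4 lb.
ΣF_x = 0: no horizontal applied forces, so A_x = 0.

A_x = 0, A_y = 628.4 lb, B_y = 4385 lb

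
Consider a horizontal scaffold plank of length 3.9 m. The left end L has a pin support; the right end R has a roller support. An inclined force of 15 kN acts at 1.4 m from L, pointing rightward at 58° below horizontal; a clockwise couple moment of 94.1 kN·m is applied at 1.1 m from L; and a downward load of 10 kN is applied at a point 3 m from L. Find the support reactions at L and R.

L_x = -7.949 kN, L_y = -13.67 kN, R_y = 36.39 kN

ΣM about L: R_y·3.9 − 15·sin58°·1.4 − 94.1 − 10·3 = 0 → R_y = 141.909/3.9 = 36.3869 ≈ 36.39 kN.
ΣF_y = 0: L_y + 36.3869 − 15·sin58° − 10 = 0 → L_y = -13.67 kN.
ΣF_x = 0: L_x + 15·cos58° = 0 → L_x = -7.949 kN.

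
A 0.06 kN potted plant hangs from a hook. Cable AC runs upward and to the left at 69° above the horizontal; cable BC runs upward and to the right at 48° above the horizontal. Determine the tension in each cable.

ΣF_x = 0: −T_AC·cos69° + T_BC·cos48° = 0 → T_BC = 0.535572·T_AC.
ΣF_y = 0: T_AC·sin69° + T_BC·sin48° = 0.06.
Substitute: T_AC·(0.93358 + 0.535572·0.743145) = 0.06 → T_AC = 0.045059 ≈ 0.04506 kN.
Then T_BC = 0.535572 × 0.045059 = 0.02413 kN.

T_AC = 0.04506 kN, T_BC = 0.02413 kN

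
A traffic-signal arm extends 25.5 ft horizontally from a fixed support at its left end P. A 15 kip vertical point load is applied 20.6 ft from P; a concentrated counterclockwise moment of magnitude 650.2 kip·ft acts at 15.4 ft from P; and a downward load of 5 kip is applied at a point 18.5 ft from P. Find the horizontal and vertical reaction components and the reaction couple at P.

ΣF_x = 0: P_x = 0.
ΣF_y = 0: P_y − 15 − 5 = 0 → P_y = 20.00 kip.
ΣM about P: M_P − 15·20.6 + 650.2 − 5·18.5 = 0 → M_P = -248.7 kip·ft.

P_x = 0, P_y = 20.00 kip, M_P = -248.7 kip·ft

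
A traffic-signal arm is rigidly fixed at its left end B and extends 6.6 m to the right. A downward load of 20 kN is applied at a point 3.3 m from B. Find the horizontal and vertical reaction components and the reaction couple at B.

B_x = 0, B_y = 20.00 kN, M_B = 66.00 kN·m

ΣF_x = 0: B_x = 0.
ΣF_y = 0: B_y − 20 = 0 → B_y = 20.00 kN.
ΣM about B: M_B − 20·3.3 = 0 → M_B = 66.00 kN·m.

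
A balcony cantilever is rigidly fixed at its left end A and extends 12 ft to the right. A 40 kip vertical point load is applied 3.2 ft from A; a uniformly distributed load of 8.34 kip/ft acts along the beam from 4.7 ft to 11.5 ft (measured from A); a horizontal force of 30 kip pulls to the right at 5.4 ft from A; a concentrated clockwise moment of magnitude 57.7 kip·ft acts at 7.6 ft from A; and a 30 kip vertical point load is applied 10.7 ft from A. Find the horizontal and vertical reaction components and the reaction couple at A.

A_x = -30.00 kip, A_y = 126.7 kip, M_A = 966.1 kip·ft

Resultant of the distributed load: 8.34 × 6.8 = 56.712 kip at 8.1 ft from A.
ΣF_x = 0: A_x + 30 = 0 → A_x = -30.00 kip.
ΣF_y = 0: A_y − 40 − 8.34·6.8 − 30 = 0 → A_y = 126.7 kip.
ΣM about A: M_A − 40·3.2 − (8.34·6.8)·8.1 − 57.7 − 30·10.7 = 0 → M_A = 966.1 kip·ft.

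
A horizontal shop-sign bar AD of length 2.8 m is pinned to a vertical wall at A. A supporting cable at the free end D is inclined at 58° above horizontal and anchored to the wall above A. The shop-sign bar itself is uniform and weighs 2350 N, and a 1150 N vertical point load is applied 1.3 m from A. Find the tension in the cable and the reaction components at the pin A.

T = 2015 N, A_x = 1068 N, A_y = 1791 N

ΣM about A: T·sin58°·2.8 − 2350·1.4 − 1150·1.3 = 0 → T = 4785/(2.8·0.848048) = 2015.13 ≈ 2015 N.
ΣF_x = 0: A_x − T·cos58° = 0 → A_x = 2015.13 × 0.529919 = 1068 N.
ΣF_y = 0: A_y + T·sin58° − 2350 − 1150 = 0 → A_y = 3500 − 2015.13 × 0.848048 = 1791 N.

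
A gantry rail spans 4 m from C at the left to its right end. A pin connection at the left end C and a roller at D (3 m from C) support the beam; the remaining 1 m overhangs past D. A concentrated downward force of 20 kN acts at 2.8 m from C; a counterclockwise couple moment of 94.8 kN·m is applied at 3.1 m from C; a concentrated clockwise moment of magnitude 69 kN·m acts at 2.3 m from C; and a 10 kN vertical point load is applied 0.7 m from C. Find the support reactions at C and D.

C_x = 0, C_y = 17.60 kN, D_y = 12.40 kN

Moments about C: D_y·3 − 20·2.8 + 94.8 − 69 − 10·0.7 = 0 → D_y = 37.2/3 = 12.40 kN.
ΣF_y = 0: C_y + 12.4 − 20 − 10 = 0 → C_y = 17.60 kN.
ΣF_x = 0: no horizontal applied forces, so C_x = 0.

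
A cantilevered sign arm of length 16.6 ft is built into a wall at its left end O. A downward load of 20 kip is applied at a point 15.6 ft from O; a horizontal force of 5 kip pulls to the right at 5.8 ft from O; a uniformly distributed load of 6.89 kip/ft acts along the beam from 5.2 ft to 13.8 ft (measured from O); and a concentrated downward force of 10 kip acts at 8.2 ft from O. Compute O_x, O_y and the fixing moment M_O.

O_x = -5.000 kip, O_y = 89.25 kip, M_O = 956.9 kip·ft

Resultant of the distributed load: 6.89 × 8.6 = 59.254 kip at 9.5 ft from O.
ΣF_x = 0: O_x + 5 = 0 → O_x = -5.000 kip.
ΣF_y = 0: O_y − 20 − 6.89·8.6 − 10 = 0 → O_y = 89.25 kip.
ΣM about O: M_O − 20·15.6 − (6.89·8.6)·9.5 − 10·8.2 = 0 → M_O = 956.9 kip·ft.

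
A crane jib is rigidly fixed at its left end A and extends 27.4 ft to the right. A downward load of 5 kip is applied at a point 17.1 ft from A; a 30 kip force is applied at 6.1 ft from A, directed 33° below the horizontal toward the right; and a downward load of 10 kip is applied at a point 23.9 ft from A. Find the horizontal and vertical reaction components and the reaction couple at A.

ΣF_x = 0: A_x + 30·cos33° = 0 → A_x = -25.16 kip.
ΣF_y = 0: A_y − 5 − 30·sin33° − 10 = 0 → A_y = 31.34 kip.
ΣM about A: M_A − 5·17.1 − 30·sin33°·6.1 − 10·23.9 = 0 → M_A = 424.2 kip·ft.

A_x = -25.16 kip, A_y = 31.34 kip, M_A = 424.2 kip·ft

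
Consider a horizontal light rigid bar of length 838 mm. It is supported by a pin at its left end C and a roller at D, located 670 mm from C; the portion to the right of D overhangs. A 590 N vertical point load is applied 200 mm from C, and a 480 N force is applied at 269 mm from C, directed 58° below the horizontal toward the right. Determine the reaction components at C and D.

Moments about C: D_y·670 − 590·200 − 480·sin58°·269 = 0 → D_y = 227500/670 = 339.552 ≈ 339.6 N.
ΣF_y = 0: C_y + 339.552 − 590 − 480·sin58° = 0 → C_y = 657.5 N.
ΣF_x = 0: C_x + 480·cos58° = 0 → C_x = -254.4 N.

C_x = -254.4 N, C_y = 657.5 N, D_y = 339.6 N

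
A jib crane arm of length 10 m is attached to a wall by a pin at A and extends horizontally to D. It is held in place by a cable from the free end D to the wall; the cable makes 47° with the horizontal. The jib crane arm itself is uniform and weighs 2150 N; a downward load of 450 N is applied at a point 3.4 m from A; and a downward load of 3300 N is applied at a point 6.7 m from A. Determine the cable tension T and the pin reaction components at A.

ΣM about A: T·sin47°·10 − 2150·5 − 450·3.4 − 3300·6.7 = 0 → T = 34390/(10·0.731354) = 4702.24 ≈ 4702 N.
ΣF_x = 0: A_x − T·cos47° = 0 → A_x = 4702.24 × 0.681998 = 3207 N.
ΣF_y = 0: A_y + T·sin47° − 2150 − 450 − 3300 = 0 → A_y = 5900 − 4702.24 × 0.731354 = 2461 N.

T = 4702 N, A_x = 3207 N, A_y = 2461 N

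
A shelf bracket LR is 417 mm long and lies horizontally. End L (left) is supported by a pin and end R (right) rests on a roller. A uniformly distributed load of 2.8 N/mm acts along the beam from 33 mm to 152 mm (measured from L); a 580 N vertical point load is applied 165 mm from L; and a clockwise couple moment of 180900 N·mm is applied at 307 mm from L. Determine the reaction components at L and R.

L_x = 0, L_y = 176.0 N, R_y = 737.2 N

Resultant of the distributed load: 2.8 × 119 = 333.2 N at 92.5 mm from L.
ΣM about L: R_y·417 − (2.8·119)·92.5 − 580·165 − 180900 = 0 → R_y = 307421/417 = 737.221 ≈ 737.2 N.
ΣF_y = 0: L_y + 737.221 − 2.8·119 − 580 = 0 → L_y = 176.0 N.
ΣF_x = 0: no horizontal applied forces, so L_x = 0.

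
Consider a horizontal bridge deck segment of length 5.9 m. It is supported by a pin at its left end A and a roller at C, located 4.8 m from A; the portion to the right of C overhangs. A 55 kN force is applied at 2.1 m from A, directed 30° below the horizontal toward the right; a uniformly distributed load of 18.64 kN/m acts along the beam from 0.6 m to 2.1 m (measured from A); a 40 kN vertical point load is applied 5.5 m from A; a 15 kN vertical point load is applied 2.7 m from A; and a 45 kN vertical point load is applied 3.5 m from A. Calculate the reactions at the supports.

A_x = -47.63 kN, A_y = 48.48 kN, C_y = 107.0 kN

Resultant of the distributed load: 18.64 × 1.5 = 27.96 kN at 1.35 m from A.
Moments about A: C_y·4.8 − 55·sin30°·2.1 − (18.64·1.5)·1.35 − 40·5.5 − 15·2.7 − 45·3.5 = 0 → C_y = 513.496/4.8 = 106.978 ≈ 107.0 kN.
ΣF_y = 0: A_y + 106.978 − 55·sin30° − 18.64·1.5 − 40 − 15 − 45 = 0 → A_y = 48.48 kN.
ΣF_x = 0: A_x + 55·cos30° = 0 → A_x = -47.63 kN.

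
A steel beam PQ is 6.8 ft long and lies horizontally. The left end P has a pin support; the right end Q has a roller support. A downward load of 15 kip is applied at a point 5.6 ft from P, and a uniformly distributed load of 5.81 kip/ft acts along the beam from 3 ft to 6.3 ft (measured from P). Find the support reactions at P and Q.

Resultant of the distributed load: 5.81 × 3.3 = 19.173 kip at 4.65 ft from P.
Taking moments about P: Q_y·6.8 − 15·5.6 − (5.81·3.3)·4.65 = 0 → Q_y = 173.15445/6.8 = 25.4639 ≈ 25.46 kip.
ΣF_y = 0: P_y + 25.4639 − 15 − 5.81·3.3 = 0 → P_y = 8.709 kip.
ΣF_x = 0: no horizontal applied forces, so P_x = 0.

P_x = 0, P_y = 8.709 kip, Q_y = 25.46 kip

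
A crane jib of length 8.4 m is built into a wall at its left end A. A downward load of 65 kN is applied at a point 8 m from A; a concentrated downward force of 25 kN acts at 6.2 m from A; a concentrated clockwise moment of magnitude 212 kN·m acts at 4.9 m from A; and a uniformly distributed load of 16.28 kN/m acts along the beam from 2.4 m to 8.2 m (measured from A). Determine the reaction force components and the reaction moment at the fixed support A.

Resultant of the distributed load: 16.28 × 5.8 = 94.424 kN at 5.3 m from A.
ΣF_x = 0: A_x = 0.
ΣF_y = 0: A_y − 65 − 25 − 16.28·5.8 = 0 → A_y = 184.4 kN.
ΣM about A: M_A − 65·8 − 25·6.2 − 212 − (16.28·5.8)·5.3 = 0 → M_A = 1387 kN·m.

A_x = 0, A_y = 184.4 kN, M_A = 1387 kN·m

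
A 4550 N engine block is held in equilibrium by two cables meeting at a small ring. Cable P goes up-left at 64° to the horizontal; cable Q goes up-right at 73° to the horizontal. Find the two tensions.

T_P = 1951 N, T_Q = 2925 N

ΣF_x = 0: −T_P·cos64° + T_Q·cos73° = 0 → T_Q = 1.49936·T_P.
ΣF_y = 0: T_P·sin64° + T_Q·sin73° = 4550.
Substitute: T_P·(0.898794 + 1.49936·0.956305) = 4550 → T_P = 1950.58 ≈ 1951 N.
Then T_Q = 1.49936 × 1950.58 = 2925 N.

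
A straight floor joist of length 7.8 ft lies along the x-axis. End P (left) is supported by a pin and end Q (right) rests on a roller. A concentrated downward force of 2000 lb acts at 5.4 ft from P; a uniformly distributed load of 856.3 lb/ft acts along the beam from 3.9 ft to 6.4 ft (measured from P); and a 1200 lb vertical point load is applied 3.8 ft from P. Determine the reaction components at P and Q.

P_x = 0, P_y = 1958 lb, Q_y = 3383 lb

Resultant of the distributed load: 856.3 × 2.5 = 2140.75 lb at 5.15 ft from P.
Moments about P: Q_y·7.8 − 2000·5.4 − (856.3·2.5)·5.15 − 1200·3.8 = 0 → Q_y = 26384.8625/7.8 = 3382.67 ≈ 3383 lb.
ΣF_y = 0: P_y + 3382.67 − 2000 − 856.3·2.5 − 1200 = 0 → P_y = 1958 lb.
ΣF_x = 0: no horizontal applied forces, so P_x = 0.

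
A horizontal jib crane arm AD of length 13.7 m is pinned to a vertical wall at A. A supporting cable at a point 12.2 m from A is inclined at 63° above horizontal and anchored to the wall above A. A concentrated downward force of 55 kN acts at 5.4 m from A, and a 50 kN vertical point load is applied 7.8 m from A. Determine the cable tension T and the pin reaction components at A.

T = 63.20 kN, A_x = 28.69 kN, A_y = 48.69 kN

ΣM about A: T·sin63°·12.2 − 55·5.4 − 50·7.8 = 0 → T = 687/(12.2·0.891007) = 63.1998 ≈ 63.20 kN.
ΣF_x = 0: A_x − T·cos63° = 0 → A_x = 63.1998 × 0.45399 = 28.69 kN.
ΣF_y = 0: A_y + T·sin63° − 55 − 50 = 0 → A_y = 105 − 63.1998 × 0.891007 = 48.69 kN.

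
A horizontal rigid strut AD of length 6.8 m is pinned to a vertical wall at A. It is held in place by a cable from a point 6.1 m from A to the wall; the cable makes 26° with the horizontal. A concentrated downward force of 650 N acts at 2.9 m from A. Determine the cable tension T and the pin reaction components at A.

ΣM about A: T·sin26°·6.1 − 650·2.9 = 0 → T = 1885/(6.1·0.438371) = 704.92 ≈ 704.9 N.
ΣF_x = 0: A_x − T·cos26° = 0 → A_x = 704.92 × 0.898794 = 633.6 N.
ΣF_y = 0: A_y + T·sin26° − 650 = 0 → A_y = 650 − 704.92 × 0.438371 = 341.0 N.

T = 704.9 N, A_x = 633.6 N, A_y = 341.0 N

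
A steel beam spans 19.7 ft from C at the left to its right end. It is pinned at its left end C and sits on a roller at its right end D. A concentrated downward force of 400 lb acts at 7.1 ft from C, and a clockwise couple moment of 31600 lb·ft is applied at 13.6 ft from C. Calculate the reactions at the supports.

Taking moments about C: D_y·19.7 − 400·7.1 − 31600 = 0 → D_y = 34440/19.7 = 1748.22 ≈ 1748 lb.
ΣF_y = 0: C_y + 1748.22 − 400 = 0 → C_y = -1348 lb.
ΣF_x = 0: no horizontal applied forces, so C_x = 0.

C_x = 0, C_y = -1348 lb, D_y = 1748 lb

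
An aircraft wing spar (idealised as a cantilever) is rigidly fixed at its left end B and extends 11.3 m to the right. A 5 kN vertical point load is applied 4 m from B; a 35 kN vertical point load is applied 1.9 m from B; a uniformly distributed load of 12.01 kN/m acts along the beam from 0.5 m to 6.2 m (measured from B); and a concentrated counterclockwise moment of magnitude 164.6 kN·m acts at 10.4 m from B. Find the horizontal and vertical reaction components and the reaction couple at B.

B_x = 0, B_y = 108.5 kN, M_B = 151.2 kN·m

Resultant of the distributed load: 12.01 × 5.7 = 68.457 kN at 3.35 m from B.
ΣF_x = 0: B_x = 0.
ΣF_y = 0: B_y − 5 − 35 − 12.01·5.7 = 0 → B_y = 108.5 kN.
ΣM about B: M_B − 5·4 − 35·1.9 − (12.01·5.7)·3.35 + 164.6 = 0 → M_B = 151.2 kN·m.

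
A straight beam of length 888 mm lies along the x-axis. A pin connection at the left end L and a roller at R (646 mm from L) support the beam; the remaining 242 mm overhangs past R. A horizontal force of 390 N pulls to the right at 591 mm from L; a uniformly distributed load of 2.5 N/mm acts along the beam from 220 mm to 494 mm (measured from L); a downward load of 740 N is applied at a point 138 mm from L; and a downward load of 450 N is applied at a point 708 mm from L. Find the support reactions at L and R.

Resultant of the distributed load: 2.5 × 274 = 685 N at 357 mm from L.
Moments about L: R_y·646 − (2.5·274)·357 − 740·138 − 450·708 = 0 → R_y = 665265/646 = 1029.82 ≈ 1030 N.
ΣF_y = 0: L_y + 1029.82 − 2.5·274 − 740 − 450 = 0 → L_y = 845.2 N.
ΣF_x = 0: L_x + 390 = 0 → L_x = -390.0 N.

L_x = -390.0 N, L_y = 845.2 N, R_y = 1030 N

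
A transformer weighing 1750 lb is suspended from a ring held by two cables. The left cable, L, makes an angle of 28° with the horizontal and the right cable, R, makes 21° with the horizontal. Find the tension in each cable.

ΣF_x = 0: −T_L·cos28° + T_R·cos21° = 0 → T_R = 0.945765·T_L.
ΣF_y = 0: T_L·sin28° + T_R·sin21° = 1750.
Substitute: T_L·(0.469472 + 0.945765·0.358368) = 1750 → T_L = 2164.76 ≈ 2165 lb.
Then T_R = 0.945765 × 2164.76 = 2047 lb.

T_L = 2165 lb, T_R = 2047 lb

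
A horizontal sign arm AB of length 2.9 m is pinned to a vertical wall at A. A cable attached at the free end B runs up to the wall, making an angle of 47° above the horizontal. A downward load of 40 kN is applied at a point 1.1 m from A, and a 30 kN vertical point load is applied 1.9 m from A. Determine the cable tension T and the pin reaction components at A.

ΣM about A: T·sin47°·2.9 − 40·1.1 − 30·1.9 = 0 → T = 101/(2.9·0.731354) = 47.6207 ≈ 47.62 kN.
ΣF_x = 0: A_x − T·cos47° = 0 → A_x = 47.6207 × 0.681998 = 32.48 kN.
ΣF_y = 0: A_y + T·sin47° − 40 − 30 = 0 → A_y = 70 − 47.6207 × 0.731354 = 35.17 kN.

T = 47.62 kN, A_x = 32.48 kN, A_y = 35.17 kN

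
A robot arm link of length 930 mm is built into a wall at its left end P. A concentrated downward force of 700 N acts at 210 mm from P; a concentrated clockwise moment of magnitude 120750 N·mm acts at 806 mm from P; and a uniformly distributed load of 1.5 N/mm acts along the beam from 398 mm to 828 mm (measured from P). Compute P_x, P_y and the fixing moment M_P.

Resultant of the distributed load: 1.5 × 430 = 645 N at 613 mm from P.
ΣF_x = 0: P_x = 0.
ΣF_y = 0: P_y − 700 − 1.5·430 = 0 → P_y = 1345 N.
ΣM about P: M_P − 700·210 − 120750 − (1.5·430)·613 = 0 → M_P = 663100 N·mm.

P_x = 0, P_y = 1345 N, M_P = 663100 N·mm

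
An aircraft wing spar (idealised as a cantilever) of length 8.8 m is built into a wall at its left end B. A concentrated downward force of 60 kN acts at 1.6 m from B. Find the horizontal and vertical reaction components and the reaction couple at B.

B_x = 0, B_y = 60.00 kN, M_B = 96.00 kN·m

ΣF_x = 0: B_x = 0.
ΣF_y = 0: B_y − 60 = 0 → B_y = 60.00 kN.
ΣM about B: M_B − 60·1.6 = 0 → M_B = 96.00 kN·m.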